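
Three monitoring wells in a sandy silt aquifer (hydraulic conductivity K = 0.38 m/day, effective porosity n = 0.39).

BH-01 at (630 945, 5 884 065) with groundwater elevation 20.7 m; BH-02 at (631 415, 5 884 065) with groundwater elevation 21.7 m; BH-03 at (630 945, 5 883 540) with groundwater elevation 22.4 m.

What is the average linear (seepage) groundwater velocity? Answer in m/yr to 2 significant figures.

1.4 m/yr

∂h/∂x = (21.7 − 20.7) / (631415 − 630945) = +0.002128
∂h/∂y = (22.4 − 20.7) / (5883540 − 5884065) = -0.003238
|∇h| = √(0.002128² + -0.003238²) = 0.003875
Seepage velocity v = K·i/n = 0.38 × 0.003875 / 0.39 = 0.003776 m/day = 1.379 m/yr.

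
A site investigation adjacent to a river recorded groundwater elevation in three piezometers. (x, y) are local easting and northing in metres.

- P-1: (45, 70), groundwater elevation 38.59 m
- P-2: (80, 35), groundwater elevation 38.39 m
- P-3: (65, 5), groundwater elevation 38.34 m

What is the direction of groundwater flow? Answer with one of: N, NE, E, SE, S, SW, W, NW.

Taking P-1 as reference: P-2−P-1 = (35, -35, -0.20); P-3−P-1 = (20, -65, -0.25).
Determinant of the coordinate differences = 35·(-65) − 20·(-35) = -1575.
∂h/∂x = [(-0.20)·(-65) − (-0.25)·(-35)] / -1575 = -0.002698
∂h/∂y = [35·(-0.25) − 20·(-0.20)] / -1575 = +0.003016
Flow = −∇h = (+0.002698 east, -0.003016 north), which points southeast.

SE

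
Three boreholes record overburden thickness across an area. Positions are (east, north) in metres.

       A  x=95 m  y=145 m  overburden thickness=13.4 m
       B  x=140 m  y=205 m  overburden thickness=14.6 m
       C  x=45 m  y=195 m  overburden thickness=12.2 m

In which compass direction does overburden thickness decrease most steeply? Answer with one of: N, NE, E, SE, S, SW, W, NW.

Differences from A: to B (Δx, Δy, Δh) = (45, 60, +1.2); to C = (-50, 50, -1.2).
Solve a·Δx + b·Δy = Δd: det = 45·50 − (-50)·60 = 5250.
∂d/∂x = [(+1.2)·50 − (-1.2)·60] / 5250 = +0.02514
∂d/∂y = [45·(-1.2) − (-50)·(+1.2)] / 5250 = +0.001143
Steepest decrease is along −∇f = (-0.02514 E, -0.001143 N) → west.

W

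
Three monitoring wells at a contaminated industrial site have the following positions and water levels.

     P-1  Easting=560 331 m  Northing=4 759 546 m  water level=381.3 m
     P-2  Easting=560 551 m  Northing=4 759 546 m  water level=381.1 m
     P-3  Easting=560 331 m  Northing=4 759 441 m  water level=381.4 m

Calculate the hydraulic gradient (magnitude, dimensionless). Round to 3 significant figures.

∂h/∂x = (381.1 − 381.3) / (560551 − 560331) = -0.0009091
∂h/∂y = (381.4 − 381.3) / (4759441 − 4759546) = -0.0009524
|∇h| = √(-0.0009091² + -0.0009524²) = 0.001317

0.00132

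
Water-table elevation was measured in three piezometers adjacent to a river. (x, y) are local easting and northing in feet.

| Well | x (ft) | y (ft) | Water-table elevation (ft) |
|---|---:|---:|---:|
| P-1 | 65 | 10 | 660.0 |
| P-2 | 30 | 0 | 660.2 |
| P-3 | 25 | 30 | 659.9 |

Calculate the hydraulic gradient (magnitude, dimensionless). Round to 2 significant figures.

Differences from P-1: to P-2 (Δx, Δy, Δh) = (-35, -10, +0.2); to P-3 = (-40, 20, -0.1).
Solve a·Δx + b·Δy = Δh: det = (-35)·20 − (-40)·(-10) = -1100.
∂h/∂x = [(+0.2)·20 − (-0.1)·(-10)] / -1100 = -0.002727
∂h/∂y = [(-35)·(-0.1) − (-40)·(+0.2)] / -1100 = -0.01045
|∇h| = √(-0.002727² + -0.01045²) = 0.0108

0.011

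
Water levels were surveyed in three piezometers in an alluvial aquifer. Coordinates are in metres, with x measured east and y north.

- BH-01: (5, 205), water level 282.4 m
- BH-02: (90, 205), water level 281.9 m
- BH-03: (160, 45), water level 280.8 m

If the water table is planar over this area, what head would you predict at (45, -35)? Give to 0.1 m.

281.1 m

Three-point gradient (reference BH-01): Δ to BH-02 = (85, 0, -0.5), Δ to BH-03 = (155, -160, -1.6).
∂h/∂x = -0.005882, ∂h/∂y = +0.004301 (det = -13600).
h(45, -35) = 282.4 + (-0.005882)·(40) + (+0.004301)·(-240) = 282.4 -0.235 -1.032 = 281.132 m.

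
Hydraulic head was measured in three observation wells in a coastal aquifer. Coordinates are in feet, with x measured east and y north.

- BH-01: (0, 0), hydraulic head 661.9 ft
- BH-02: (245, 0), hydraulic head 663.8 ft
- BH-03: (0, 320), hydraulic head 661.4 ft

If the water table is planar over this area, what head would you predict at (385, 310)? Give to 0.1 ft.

∂h/∂x = (663.8 − 661.9) / (245 − 0) = +0.007755
∂h/∂y = (661.4 − 661.9) / (320 − 0) = -0.001563
h(385, 310) = 661.9 + (+0.007755)·(385) + (-0.001563)·(310) = 661.9 +2.986 -0.484 = 664.401 ft.

664.4 ft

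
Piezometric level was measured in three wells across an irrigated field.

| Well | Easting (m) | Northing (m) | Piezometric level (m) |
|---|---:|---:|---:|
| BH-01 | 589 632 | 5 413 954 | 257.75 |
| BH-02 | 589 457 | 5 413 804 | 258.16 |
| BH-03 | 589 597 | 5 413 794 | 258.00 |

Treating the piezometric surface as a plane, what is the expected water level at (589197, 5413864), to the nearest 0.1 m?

Differences from BH-01: to BH-02 (Δx, Δy, Δh) = (-175, -150, +0.41); to BH-03 = (-35, -160, +0.25).
Determinant of the coordinate differences = (-175)·(-160) − (-35)·(-150) = 22750.
∂h/∂x = [(+0.41)·(-160) − (+0.25)·(-150)] / 22750 = -0.001235
∂h/∂y = [(-175)·(+0.25) − (-35)·(+0.41)] / 22750 = -0.001292
h(589197, 5413864) = 257.75 + (-0.001235)·(-435) + (-0.001292)·(-90) = 257.75 +0.537 +0.116 = 258.404 m.

258.4 m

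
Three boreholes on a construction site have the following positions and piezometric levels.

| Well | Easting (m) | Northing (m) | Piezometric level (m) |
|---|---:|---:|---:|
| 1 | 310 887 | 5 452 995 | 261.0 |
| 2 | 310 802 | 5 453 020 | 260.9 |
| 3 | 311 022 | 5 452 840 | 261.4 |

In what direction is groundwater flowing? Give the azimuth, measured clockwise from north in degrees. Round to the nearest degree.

Differences from 1: to 2 (Δx, Δy, Δh) = (-85, 25, -0.1); to 3 = (135, -155, +0.4).
Solve a·Δx + b·Δy = Δh: det = (-85)·(-155) − 135·25 = 9800.
∂h/∂x = [(-0.1)·(-155) − (+0.4)·25] / 9800 = +0.0005612
∂h/∂y = [(-85)·(+0.4) − 135·(-0.1)] / 9800 = -0.002092
Flow direction (−∇h) has components (-0.0005612 E, +0.002092 N).
Azimuth = atan2(E, N) = atan2(-0.0005612, +0.002092) = 345.0° ≈ 345°.

345°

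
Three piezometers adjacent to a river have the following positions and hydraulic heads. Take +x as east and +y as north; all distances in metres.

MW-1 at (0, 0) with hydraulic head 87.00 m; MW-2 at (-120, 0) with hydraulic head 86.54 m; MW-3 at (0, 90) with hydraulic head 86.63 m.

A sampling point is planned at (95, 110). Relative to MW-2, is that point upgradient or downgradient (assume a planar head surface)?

∂h/∂x = (86.54 − 87.00) / (-120 − 0) = +0.003833
∂h/∂y = (86.63 − 87.00) / (90 − 0) = -0.004111
Head at (95, 110) = 87.00 + (+0.003833)·(95) + (-0.004111)·(110) = 86.91 m.
That is higher than the 86.54 m at MW-2, so the point is upgradient.

upgradient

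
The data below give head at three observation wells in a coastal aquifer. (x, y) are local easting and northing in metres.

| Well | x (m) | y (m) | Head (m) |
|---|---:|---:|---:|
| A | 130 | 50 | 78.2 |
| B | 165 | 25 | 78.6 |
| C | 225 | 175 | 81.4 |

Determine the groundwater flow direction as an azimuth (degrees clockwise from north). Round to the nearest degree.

240°

Differences from A: to B (Δx, Δy, Δh) = (35, -25, +0.4); to C = (95, 125, +3.2).
Solve a·Δx + b·Δy = Δh: det = 35·125 − 95·(-25) = 6750.
∂h/∂x = [(+0.4)·125 − (+3.2)·(-25)] / 6750 = +0.01926
∂h/∂y = [35·(+3.2) − 95·(+0.4)] / 6750 = +0.01096
Flow direction (−∇h) has components (-0.01926 E, -0.01096 N).
Azimuth = atan2(E, N) = atan2(-0.01926, -0.01096) = 240.4° ≈ 240°.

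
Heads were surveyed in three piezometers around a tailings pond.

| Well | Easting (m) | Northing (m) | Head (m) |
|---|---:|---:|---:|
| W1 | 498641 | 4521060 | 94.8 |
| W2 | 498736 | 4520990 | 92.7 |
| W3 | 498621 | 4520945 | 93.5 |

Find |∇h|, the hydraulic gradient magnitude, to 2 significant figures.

Taking W1 as reference: W2−W1 = (95, -70, -2.1); W3−W1 = (-20, -115, -1.3).
Determinant of the coordinate differences = 95·(-115) − (-20)·(-70) = -12325.
∂h/∂x = [(-2.1)·(-115) − (-1.3)·(-70)] / -12325 = -0.01221
∂h/∂y = [95·(-1.3) − (-20)·(-2.1)] / -12325 = +0.01343
|∇h| = √(-0.01221² + 0.01343²) = 0.01815

0.018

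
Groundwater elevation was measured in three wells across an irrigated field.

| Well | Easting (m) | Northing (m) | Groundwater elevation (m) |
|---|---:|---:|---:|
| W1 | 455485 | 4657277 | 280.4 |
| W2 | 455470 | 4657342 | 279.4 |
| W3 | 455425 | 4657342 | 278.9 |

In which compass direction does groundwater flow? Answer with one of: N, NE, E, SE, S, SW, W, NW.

NW

Taking W1 as reference: W2−W1 = (-15, 65, -1.0); W3−W1 = (-60, 65, -1.5).
Solve a·Δx + b·Δy = Δh: det = (-15)·65 − (-60)·65 = 2925.
∂h/∂x = [(-1.0)·65 − (-1.5)·65] / 2925 = +0.01111
∂h/∂y = [(-15)·(-1.5) − (-60)·(-1.0)] / 2925 = -0.01282
Flow = −∇h = (-0.01111 east, +0.01282 north), which points northwest.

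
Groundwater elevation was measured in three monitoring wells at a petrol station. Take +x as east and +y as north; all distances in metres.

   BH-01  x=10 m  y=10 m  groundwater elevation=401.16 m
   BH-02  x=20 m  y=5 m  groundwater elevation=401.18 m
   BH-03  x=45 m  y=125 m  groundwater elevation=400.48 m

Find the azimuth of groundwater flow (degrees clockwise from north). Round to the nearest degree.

With h = a·x + b·y + c and BH-01 as origin, the differences give:
  10·a + (-5)·b = +0.02
  35·a + 115·b = -0.68
Eliminate b (×115 and ×(-5), subtract): 1325·a = -1.100 → a = ∂h/∂x = -0.0008302
Back-substitute: b = ∂h/∂y = -0.005660.
Flow direction (−∇h) has components (+0.0008302 E, +0.005660 N).
Azimuth = atan2(E, N) = atan2(+0.0008302, +0.005660) = 8.3° ≈ 008°.

008°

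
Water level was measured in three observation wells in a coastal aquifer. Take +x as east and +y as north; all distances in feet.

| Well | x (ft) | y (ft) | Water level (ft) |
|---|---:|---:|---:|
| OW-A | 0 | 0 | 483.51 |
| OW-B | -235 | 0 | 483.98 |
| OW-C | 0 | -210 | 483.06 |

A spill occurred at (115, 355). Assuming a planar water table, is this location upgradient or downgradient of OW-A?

upgradient

∂h/∂x = (483.98 − 483.51) / (-235 − 0) = -0.002000
∂h/∂y = (483.06 − 483.51) / (-210 − 0) = +0.002143
Head at (115, 355) = 483.51 + (-0.002000)·(115) + (+0.002143)·(355) = 484.04 ft.
That is higher than the 483.51 ft at OW-A, so the point is upgradient.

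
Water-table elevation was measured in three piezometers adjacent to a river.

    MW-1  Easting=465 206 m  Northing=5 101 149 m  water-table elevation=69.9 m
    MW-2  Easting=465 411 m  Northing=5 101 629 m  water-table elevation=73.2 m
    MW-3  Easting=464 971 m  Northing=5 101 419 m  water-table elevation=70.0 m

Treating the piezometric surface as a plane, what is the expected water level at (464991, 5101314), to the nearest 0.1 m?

Taking MW-1 as reference: MW-2−MW-1 = (205, 480, +3.3); MW-3−MW-1 = (-235, 270, +0.1).
Solve a·Δx + b·Δy = Δh: det = 205·270 − (-235)·480 = 168150.
∂h/∂x = [(+3.3)·270 − (+0.1)·480] / 168150 = +0.005013
∂h/∂y = [205·(+0.1) − (-235)·(+3.3)] / 168150 = +0.004734
h(464991, 5101314) = 69.9 + (+0.005013)·(-215) + (+0.004734)·(165) = 69.9 -1.078 +0.781 = 69.603 m.

69.6 m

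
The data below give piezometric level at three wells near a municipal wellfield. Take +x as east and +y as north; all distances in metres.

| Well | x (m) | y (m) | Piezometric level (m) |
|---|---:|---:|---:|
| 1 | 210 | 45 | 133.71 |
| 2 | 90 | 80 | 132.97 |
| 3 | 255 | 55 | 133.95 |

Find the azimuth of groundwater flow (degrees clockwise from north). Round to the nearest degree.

286°

Taking 1 as reference: 2−1 = (-120, 35, -0.74); 3−1 = (45, 10, +0.24).
Determinant of the coordinate differences = (-120)·10 − 45·35 = -2775.
∂h/∂x = [(-0.74)·10 − (+0.24)·35] / -2775 = +0.005694
∂h/∂y = [(-120)·(+0.24) − 45·(-0.74)] / -2775 = -0.001622
Flow direction (−∇h) has components (-0.005694 E, +0.001622 N).
Azimuth = atan2(E, N) = atan2(-0.005694, +0.001622) = 285.9° ≈ 286°.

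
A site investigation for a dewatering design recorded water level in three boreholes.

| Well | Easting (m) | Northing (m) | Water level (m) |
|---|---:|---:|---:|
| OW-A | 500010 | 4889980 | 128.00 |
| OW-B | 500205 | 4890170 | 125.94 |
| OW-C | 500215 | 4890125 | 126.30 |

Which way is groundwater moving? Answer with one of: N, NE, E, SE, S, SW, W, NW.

N

Differences from OW-A: to OW-B (Δx, Δy, Δh) = (195, 190, -2.06); to OW-C = (205, 145, -1.70).
Solve a·Δx + b·Δy = Δh: det = 195·145 − 205·190 = -10675.
∂h/∂x = [(-2.06)·145 − (-1.70)·190] / -10675 = -0.002276
∂h/∂y = [195·(-1.70) − 205·(-2.06)] / -10675 = -0.008506
Flow = −∇h = (+0.002276 east, +0.008506 north), which points north.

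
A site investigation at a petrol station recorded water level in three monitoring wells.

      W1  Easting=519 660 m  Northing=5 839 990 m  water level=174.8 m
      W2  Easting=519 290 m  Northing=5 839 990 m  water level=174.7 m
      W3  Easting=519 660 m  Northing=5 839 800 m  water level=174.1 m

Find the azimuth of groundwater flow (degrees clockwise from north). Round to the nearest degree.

∂h/∂x = (174.7 − 174.8) / (519290 − 519660) = +0.0002703
∂h/∂y = (174.1 − 174.8) / (5839800 − 5839990) = +0.003684
Flow direction (−∇h) has components (-0.0002703 E, -0.003684 N).
Azimuth = atan2(E, N) = atan2(-0.0002703, -0.003684) = 184.2° ≈ 184°.

184°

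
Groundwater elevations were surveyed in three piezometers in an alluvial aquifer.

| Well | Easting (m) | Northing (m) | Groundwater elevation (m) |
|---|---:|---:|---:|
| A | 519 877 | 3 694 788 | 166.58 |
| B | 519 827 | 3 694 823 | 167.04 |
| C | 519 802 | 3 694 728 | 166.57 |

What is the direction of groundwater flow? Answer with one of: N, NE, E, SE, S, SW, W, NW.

SE

Taking A as reference: B−A = (-50, 35, +0.46); C−A = (-75, -60, -0.01).
Solve a·Δx + b·Δy = Δh: det = (-50)·(-60) − (-75)·35 = 5625.
∂h/∂x = [(+0.46)·(-60) − (-0.01)·35] / 5625 = -0.004844
∂h/∂y = [(-50)·(-0.01) − (-75)·(+0.46)] / 5625 = +0.006222
Flow = −∇h = (+0.004844 east, -0.006222 north), which points southeast.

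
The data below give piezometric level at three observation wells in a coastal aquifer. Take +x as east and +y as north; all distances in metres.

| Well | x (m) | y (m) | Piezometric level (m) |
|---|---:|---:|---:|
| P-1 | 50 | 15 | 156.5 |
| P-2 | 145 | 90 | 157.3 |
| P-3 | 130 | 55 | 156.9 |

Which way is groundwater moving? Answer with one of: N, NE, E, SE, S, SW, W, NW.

S

Taking P-1 as reference: P-2−P-1 = (95, 75, +0.8); P-3−P-1 = (80, 40, +0.4).
Solve a·Δx + b·Δy = Δh: det = 95·40 − 80·75 = -2200.
∂h/∂x = [(+0.8)·40 − (+0.4)·75] / -2200 = -0.0009091
∂h/∂y = [95·(+0.4) − 80·(+0.8)] / -2200 = +0.01182
Flow = −∇h = (+0.0009091 east, -0.01182 north), which points south.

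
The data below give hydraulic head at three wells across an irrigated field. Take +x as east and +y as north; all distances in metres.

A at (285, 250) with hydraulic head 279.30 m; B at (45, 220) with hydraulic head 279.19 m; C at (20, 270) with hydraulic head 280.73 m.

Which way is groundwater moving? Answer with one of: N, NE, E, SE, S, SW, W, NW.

S

With h = a·x + b·y + c and A as origin, the differences give:
  (-240)·a + (-30)·b = -0.11
  (-265)·a + 20·b = +1.43
Eliminate b (×20 and ×(-30), subtract): -12750·a = 40.700 → a = ∂h/∂x = -0.003192
Back-substitute: b = ∂h/∂y = +0.02920.
Flow = −∇h = (+0.003192 east, -0.02920 north), which points south.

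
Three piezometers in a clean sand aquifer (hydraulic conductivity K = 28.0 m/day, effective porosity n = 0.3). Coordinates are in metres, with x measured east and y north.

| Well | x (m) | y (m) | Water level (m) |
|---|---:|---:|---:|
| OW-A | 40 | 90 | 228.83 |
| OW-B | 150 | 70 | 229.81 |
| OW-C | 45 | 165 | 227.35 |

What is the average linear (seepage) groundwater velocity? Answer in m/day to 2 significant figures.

Differences from OW-A: to OW-B (Δx, Δy, Δh) = (110, -20, +0.98); to OW-C = (5, 75, -1.48).
Solve a·Δx + b·Δy = Δh: det = 110·75 − 5·(-20) = 8350.
∂h/∂x = [(+0.98)·75 − (-1.48)·(-20)] / 8350 = +0.005257
∂h/∂y = [110·(-1.48) − 5·(+0.98)] / 8350 = -0.02008
|∇h| = √(0.005257² + -0.02008²) = 0.02076
Seepage velocity v = K·i/n = 28.0 × 0.02076 / 0.3 = 1.938 m/day.

1.9 m/day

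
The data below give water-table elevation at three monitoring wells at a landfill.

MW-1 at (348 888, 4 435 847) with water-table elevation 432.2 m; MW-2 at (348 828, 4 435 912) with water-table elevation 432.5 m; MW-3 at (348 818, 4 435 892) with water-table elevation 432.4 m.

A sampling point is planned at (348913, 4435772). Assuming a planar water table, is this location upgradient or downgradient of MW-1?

downgradient

Taking MW-1 as reference: MW-2−MW-1 = (-60, 65, +0.3); MW-3−MW-1 = (-70, 45, +0.2).
Determinant of the coordinate differences = (-60)·45 − (-70)·65 = 1850.
∂h/∂x = [(+0.3)·45 − (+0.2)·65] / 1850 = +0.0002703
∂h/∂y = [(-60)·(+0.2) − (-70)·(+0.3)] / 1850 = +0.004865
Head at (348913, 4435772) = 432.2 + (+0.0002703)·(25) + (+0.004865)·(-75) = 431.84 m.
That is lower than the 432.2 m at MW-1, so the point is downgradient.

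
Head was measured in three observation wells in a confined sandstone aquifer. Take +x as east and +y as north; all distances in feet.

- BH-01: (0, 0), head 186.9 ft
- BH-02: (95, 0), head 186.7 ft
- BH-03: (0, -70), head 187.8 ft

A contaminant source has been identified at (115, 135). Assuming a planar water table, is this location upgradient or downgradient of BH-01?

∂h/∂x = (186.7 − 186.9) / (95 − 0) = -0.002105
∂h/∂y = (187.8 − 186.9) / (-70 − 0) = -0.01286
Head at (115, 135) = 186.9 + (-0.002105)·(115) + (-0.01286)·(135) = 184.92 ft.
That is lower than the 186.9 ft at BH-01, so the point is downgradient.

downgradient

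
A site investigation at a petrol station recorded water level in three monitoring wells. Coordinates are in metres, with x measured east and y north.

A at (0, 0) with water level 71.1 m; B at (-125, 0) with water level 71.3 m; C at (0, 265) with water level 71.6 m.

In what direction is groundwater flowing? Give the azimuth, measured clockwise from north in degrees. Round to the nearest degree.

∂h/∂x = (71.3 − 71.1) / (-125 − 0) = -0.001600
∂h/∂y = (71.6 − 71.1) / (265 − 0) = +0.001887
Flow direction (−∇h) has components (+0.001600 E, -0.001887 N).
Azimuth = atan2(E, N) = atan2(+0.001600, -0.001887) = 139.7° ≈ 140°.

140°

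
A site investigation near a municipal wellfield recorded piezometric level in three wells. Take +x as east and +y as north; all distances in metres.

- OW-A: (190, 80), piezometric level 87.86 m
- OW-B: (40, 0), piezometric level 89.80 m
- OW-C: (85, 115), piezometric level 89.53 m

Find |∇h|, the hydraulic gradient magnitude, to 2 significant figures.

0.015

Differences from OW-A: to OW-B (Δx, Δy, Δh) = (-150, -80, +1.94); to OW-C = (-105, 35, +1.67).
Solve a·Δx + b·Δy = Δh: det = (-150)·35 − (-105)·(-80) = -13650.
∂h/∂x = [(+1.94)·35 − (+1.67)·(-80)] / -13650 = -0.01476
∂h/∂y = [(-150)·(+1.67) − (-105)·(+1.94)] / -13650 = +0.003429
|∇h| = √(-0.01476² + 0.003429²) = 0.01515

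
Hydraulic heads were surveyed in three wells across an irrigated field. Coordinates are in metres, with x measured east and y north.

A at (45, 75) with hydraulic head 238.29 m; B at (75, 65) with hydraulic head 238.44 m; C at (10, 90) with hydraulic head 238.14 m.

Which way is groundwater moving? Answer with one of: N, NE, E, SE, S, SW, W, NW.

With h = a·x + b·y + c and A as origin, the differences give:
  30·a + (-10)·b = +0.15
  (-35)·a + 15·b = -0.15
Eliminate b (×15 and ×(-10), subtract): 100·a = 0.750 → a = ∂h/∂x = +0.007500
Back-substitute: b = ∂h/∂y = +0.007500.
Flow = −∇h = (-0.007500 east, -0.007500 north), which points southwest.

SW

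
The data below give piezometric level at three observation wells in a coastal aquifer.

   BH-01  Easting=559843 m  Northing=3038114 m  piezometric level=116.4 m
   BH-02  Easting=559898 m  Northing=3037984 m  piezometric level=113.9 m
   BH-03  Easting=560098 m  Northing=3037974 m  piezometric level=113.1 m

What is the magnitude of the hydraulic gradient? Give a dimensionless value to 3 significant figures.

Taking BH-01 as reference: BH-02−BH-01 = (55, -130, -2.5); BH-03−BH-01 = (255, -140, -3.3).
Determinant of the coordinate differences = 55·(-140) − 255·(-130) = 25450.
∂h/∂x = [(-2.5)·(-140) − (-3.3)·(-130)] / 25450 = -0.003104
∂h/∂y = [55·(-3.3) − 255·(-2.5)] / 25450 = +0.01792
|∇h| = √(-0.003104² + 0.01792²) = 0.01819

0.0182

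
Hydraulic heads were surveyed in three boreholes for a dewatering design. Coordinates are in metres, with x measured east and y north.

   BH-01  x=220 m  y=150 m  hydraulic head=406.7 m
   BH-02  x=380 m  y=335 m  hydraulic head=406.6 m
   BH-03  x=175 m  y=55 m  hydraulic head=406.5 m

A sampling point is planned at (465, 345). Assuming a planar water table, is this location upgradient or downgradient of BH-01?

downgradient

Taking BH-01 as reference: BH-02−BH-01 = (160, 185, -0.1); BH-03−BH-01 = (-45, -95, -0.2).
Determinant of the coordinate differences = 160·(-95) − (-45)·185 = -6875.
∂h/∂x = [(-0.1)·(-95) − (-0.2)·185] / -6875 = -0.006764
∂h/∂y = [160·(-0.2) − (-45)·(-0.1)] / -6875 = +0.005309
Head at (465, 345) = 406.7 + (-0.006764)·(245) + (+0.005309)·(195) = 406.08 m.
That is lower than the 406.7 m at BH-01, so the point is downgradient.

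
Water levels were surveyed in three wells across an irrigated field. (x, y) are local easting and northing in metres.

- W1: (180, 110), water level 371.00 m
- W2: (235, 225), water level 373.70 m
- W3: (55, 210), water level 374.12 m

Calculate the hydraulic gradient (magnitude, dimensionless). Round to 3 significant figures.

Taking W1 as reference: W2−W1 = (55, 115, +2.70); W3−W1 = (-125, 100, +3.12).
Determinant of the coordinate differences = 55·100 − (-125)·115 = 19875.
∂h/∂x = [(+2.70)·100 − (+3.12)·115] / 19875 = -0.004468
∂h/∂y = [55·(+3.12) − (-125)·(+2.70)] / 19875 = +0.02562
|∇h| = √(-0.004468² + 0.02562²) = 0.02601

0.0260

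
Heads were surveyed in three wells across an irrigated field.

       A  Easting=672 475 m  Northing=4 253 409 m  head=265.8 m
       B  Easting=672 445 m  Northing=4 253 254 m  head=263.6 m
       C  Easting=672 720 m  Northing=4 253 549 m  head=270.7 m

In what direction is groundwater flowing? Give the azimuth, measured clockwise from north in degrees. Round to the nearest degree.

Three-point gradient (reference A): Δ to B = (-30, -155, -2.2), Δ to C = (245, 140, +4.9).
∂h/∂x = +0.01337, ∂h/∂y = +0.01161 (det = 33775).
Flow direction (−∇h) has components (-0.01337 E, -0.01161 N).
Azimuth = atan2(E, N) = atan2(-0.01337, -0.01161) = 229.0° ≈ 229°.

229°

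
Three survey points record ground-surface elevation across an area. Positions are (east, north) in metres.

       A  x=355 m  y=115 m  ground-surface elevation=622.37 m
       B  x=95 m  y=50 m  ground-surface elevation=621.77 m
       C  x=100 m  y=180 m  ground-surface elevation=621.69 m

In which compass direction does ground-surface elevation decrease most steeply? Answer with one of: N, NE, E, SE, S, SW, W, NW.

W

Differences from A: to B (Δx, Δy, Δh) = (-260, -65, -0.60); to C = (-255, 65, -0.68).
Solve a·Δx + b·Δy = Δz: det = (-260)·65 − (-255)·(-65) = -33475.
∂z/∂x = [(-0.60)·65 − (-0.68)·(-65)] / -33475 = +0.002485
∂z/∂y = [(-260)·(-0.68) − (-255)·(-0.60)] / -33475 = -0.0007110
Steepest decrease is along −∇f = (-0.002485 E, +0.0007110 N) → west.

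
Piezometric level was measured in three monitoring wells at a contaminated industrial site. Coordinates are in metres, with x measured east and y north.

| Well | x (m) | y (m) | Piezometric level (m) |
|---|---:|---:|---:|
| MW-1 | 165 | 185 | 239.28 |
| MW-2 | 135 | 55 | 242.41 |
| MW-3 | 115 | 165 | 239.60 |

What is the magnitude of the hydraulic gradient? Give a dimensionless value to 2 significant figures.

0.025

With h = a·x + b·y + c and MW-1 as origin, the differences give:
  (-30)·a + (-130)·b = +3.13
  (-50)·a + (-20)·b = +0.32
Eliminate b (×(-20) and ×(-130), subtract): -5900·a = -21.000 → a = ∂h/∂x = +0.003559
Back-substitute: b = ∂h/∂y = -0.02490.
|∇h| = √(0.003559² + -0.02490²) = 0.02515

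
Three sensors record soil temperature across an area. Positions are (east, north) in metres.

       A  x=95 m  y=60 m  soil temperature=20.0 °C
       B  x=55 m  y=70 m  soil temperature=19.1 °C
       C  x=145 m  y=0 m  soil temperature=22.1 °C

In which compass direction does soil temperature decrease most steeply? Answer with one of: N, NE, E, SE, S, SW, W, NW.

NW

With T = a·x + b·y + c and A as origin, the differences give:
  (-40)·a + 10·b = -0.9
  50·a + (-60)·b = +2.1
Eliminate b (×(-60) and ×10, subtract): 1900·a = 33.00 → a = ∂T/∂x = +0.01737
Back-substitute: b = ∂T/∂y = -0.02053.
Steepest decrease is along −∇f = (-0.01737 E, +0.02053 N) → northwest.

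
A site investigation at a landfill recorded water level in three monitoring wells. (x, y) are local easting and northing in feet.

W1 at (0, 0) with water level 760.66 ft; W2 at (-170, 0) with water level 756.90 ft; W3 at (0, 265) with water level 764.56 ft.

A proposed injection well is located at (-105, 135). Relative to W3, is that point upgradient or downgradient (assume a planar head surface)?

∂h/∂x = (756.90 − 760.66) / (-170 − 0) = +0.02212
∂h/∂y = (764.56 − 760.66) / (265 − 0) = +0.01472
Head at (-105, 135) = 760.66 + (+0.02212)·(-105) + (+0.01472)·(135) = 760.32 ft.
That is lower than the 764.56 ft at W3, so the point is downgradient.

downgradient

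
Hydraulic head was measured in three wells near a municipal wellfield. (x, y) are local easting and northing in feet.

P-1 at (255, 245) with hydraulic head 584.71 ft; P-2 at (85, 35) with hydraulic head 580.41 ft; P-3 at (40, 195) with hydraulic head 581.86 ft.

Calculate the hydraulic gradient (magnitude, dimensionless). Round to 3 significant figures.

Taking P-1 as reference: P-2−P-1 = (-170, -210, -4.30); P-3−P-1 = (-215, -50, -2.85).
Solve a·Δx + b·Δy = Δh: det = (-170)·(-50) − (-215)·(-210) = -36650.
∂h/∂x = [(-4.30)·(-50) − (-2.85)·(-210)] / -36650 = +0.01046
∂h/∂y = [(-170)·(-2.85) − (-215)·(-4.30)] / -36650 = +0.01201
|∇h| = √(0.01046² + 0.01201²) = 0.01593

0.0159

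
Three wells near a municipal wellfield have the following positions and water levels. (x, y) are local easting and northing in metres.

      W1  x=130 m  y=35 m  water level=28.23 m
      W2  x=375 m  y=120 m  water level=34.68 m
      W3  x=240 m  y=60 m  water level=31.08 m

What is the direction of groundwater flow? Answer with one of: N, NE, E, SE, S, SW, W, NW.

W

Taking W1 as reference: W2−W1 = (245, 85, +6.45); W3−W1 = (110, 25, +2.85).
Determinant of the coordinate differences = 245·25 − 110·85 = -3225.
∂h/∂x = [(+6.45)·25 − (+2.85)·85] / -3225 = +0.02512
∂h/∂y = [245·(+2.85) − 110·(+6.45)] / -3225 = +0.003488
Flow = −∇h = (-0.02512 east, -0.003488 north), which points west.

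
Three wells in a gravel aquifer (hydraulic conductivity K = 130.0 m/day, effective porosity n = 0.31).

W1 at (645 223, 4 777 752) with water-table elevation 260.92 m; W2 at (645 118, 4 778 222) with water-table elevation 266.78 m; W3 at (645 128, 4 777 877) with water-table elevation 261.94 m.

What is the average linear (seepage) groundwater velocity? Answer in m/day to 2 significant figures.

6.9 m/day

Taking W1 as reference: W2−W1 = (-105, 470, +5.86); W3−W1 = (-95, 125, +1.02).
Solve a·Δx + b·Δy = Δh: det = (-105)·125 − (-95)·470 = 31525.
∂h/∂x = [(+5.86)·125 − (+1.02)·470] / 31525 = +0.008029
∂h/∂y = [(-105)·(+1.02) − (-95)·(+5.86)] / 31525 = +0.01426
|∇h| = √(0.008029² + 0.01426²) = 0.01636
Seepage velocity v = K·i/n = 130.0 × 0.01636 / 0.31 = 6.861 m/day.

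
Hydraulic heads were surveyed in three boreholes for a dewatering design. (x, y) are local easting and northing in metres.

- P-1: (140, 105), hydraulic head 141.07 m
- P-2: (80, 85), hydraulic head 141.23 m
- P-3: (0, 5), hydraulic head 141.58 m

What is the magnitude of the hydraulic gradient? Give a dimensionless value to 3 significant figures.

0.00314

With h = a·x + b·y + c and P-1 as origin, the differences give:
  (-60)·a + (-20)·b = +0.16
  (-140)·a + (-100)·b = +0.51
Eliminate b (×(-100) and ×(-20), subtract): 3200·a = -5.800 → a = ∂h/∂x = -0.001812
Back-substitute: b = ∂h/∂y = -0.002563.
|∇h| = √(-0.001812² + -0.002563²) = 0.003139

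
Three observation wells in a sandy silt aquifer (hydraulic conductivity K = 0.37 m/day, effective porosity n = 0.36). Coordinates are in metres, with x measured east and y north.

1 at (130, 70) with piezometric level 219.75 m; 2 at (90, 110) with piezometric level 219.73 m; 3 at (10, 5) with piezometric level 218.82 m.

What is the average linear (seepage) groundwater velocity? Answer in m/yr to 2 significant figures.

With h = a·x + b·y + c and 1 as origin, the differences give:
  (-40)·a + 40·b = -0.02
  (-120)·a + (-65)·b = -0.93
Eliminate b (×(-65) and ×40, subtract): 7400·a = 38.500 → a = ∂h/∂x = +0.005203
Back-substitute: b = ∂h/∂y = +0.004703.
|∇h| = √(0.005203² + 0.004703²) = 0.007014
Seepage velocity v = K·i/n = 0.37 × 0.007014 / 0.36 = 0.007209 m/day = 2.633 m/yr.

2.6 m/yr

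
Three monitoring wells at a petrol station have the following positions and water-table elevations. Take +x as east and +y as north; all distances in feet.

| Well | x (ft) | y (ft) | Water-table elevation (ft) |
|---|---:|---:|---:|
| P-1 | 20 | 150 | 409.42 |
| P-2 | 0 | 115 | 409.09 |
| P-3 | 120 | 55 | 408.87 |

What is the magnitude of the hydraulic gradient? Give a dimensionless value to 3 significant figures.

0.00845

Taking P-1 as reference: P-2−P-1 = (-20, -35, -0.33); P-3−P-1 = (100, -95, -0.55).
Solve a·Δx + b·Δy = Δh: det = (-20)·(-95) − 100·(-35) = 5400.
∂h/∂x = [(-0.33)·(-95) − (-0.55)·(-35)] / 5400 = +0.002241
∂h/∂y = [(-20)·(-0.55) − 100·(-0.33)] / 5400 = +0.008148
|∇h| = √(0.002241² + 0.008148²) = 0.008451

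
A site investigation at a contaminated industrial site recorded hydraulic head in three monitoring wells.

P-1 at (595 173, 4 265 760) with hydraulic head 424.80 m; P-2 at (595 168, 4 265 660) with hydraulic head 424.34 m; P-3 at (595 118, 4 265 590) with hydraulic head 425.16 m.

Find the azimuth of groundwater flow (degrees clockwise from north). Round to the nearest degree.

Taking P-1 as reference: P-2−P-1 = (-5, -100, -0.46); P-3−P-1 = (-55, -170, +0.36).
Determinant of the coordinate differences = (-5)·(-170) − (-55)·(-100) = -4650.
∂h/∂x = [(-0.46)·(-170) − (+0.36)·(-100)] / -4650 = -0.02456
∂h/∂y = [(-5)·(+0.36) − (-55)·(-0.46)] / -4650 = +0.005828
Flow direction (−∇h) has components (+0.02456 E, -0.005828 N).
Azimuth = atan2(E, N) = atan2(+0.02456, -0.005828) = 103.3° ≈ 103°.

103°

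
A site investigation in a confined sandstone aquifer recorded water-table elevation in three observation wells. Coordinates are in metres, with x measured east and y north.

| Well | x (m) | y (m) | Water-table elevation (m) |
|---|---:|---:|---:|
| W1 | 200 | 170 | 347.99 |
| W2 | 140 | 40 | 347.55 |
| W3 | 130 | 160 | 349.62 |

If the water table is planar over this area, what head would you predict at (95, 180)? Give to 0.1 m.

Differences from W1: to W2 (Δx, Δy, Δh) = (-60, -130, -0.44); to W3 = (-70, -10, +1.63).
Solve a·Δx + b·Δy = Δh: det = (-60)·(-10) − (-70)·(-130) = -8500.
∂h/∂x = [(-0.44)·(-10) − (+1.63)·(-130)] / -8500 = -0.02545
∂h/∂y = [(-60)·(+1.63) − (-70)·(-0.44)] / -8500 = +0.01513
h(95, 180) = 347.99 + (-0.02545)·(-105) + (+0.01513)·(10) = 347.99 +2.672 +0.151 = 350.813 m.

350.8 m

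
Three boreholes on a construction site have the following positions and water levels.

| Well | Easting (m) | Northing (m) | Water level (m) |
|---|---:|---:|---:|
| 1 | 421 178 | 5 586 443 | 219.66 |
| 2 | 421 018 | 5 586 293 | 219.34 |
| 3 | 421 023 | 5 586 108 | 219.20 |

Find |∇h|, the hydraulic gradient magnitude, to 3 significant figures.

0.00149

Differences from 1: to 2 (Δx, Δy, Δh) = (-160, -150, -0.32); to 3 = (-155, -335, -0.46).
Determinant of the coordinate differences = (-160)·(-335) − (-155)·(-150) = 30350.
∂h/∂x = [(-0.32)·(-335) − (-0.46)·(-150)] / 30350 = +0.001259
∂h/∂y = [(-160)·(-0.46) − (-155)·(-0.32)] / 30350 = +0.0007908
|∇h| = √(0.001259² + 0.0007908²) = 0.001487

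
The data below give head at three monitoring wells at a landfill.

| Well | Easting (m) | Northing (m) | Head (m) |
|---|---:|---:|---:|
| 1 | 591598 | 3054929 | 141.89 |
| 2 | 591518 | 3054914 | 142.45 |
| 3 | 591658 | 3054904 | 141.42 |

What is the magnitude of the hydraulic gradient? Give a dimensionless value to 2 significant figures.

With h = a·x + b·y + c and 1 as origin, the differences give:
  (-80)·a + (-15)·b = +0.56
  60·a + (-25)·b = -0.47
Eliminate b (×(-25) and ×(-15), subtract): 2900·a = -21.050 → a = ∂h/∂x = -0.007259
Back-substitute: b = ∂h/∂y = +0.001379.
|∇h| = √(-0.007259² + 0.001379²) = 0.007389

0.0074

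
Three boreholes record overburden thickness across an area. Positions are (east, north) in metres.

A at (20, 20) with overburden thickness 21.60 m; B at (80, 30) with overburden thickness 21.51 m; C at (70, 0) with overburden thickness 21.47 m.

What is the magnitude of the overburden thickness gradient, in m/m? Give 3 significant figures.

0.00266 m/m

Three-point gradient (reference A): Δ to B = (60, 10, -0.09), Δ to C = (50, -20, -0.13).
∂d/∂x = -0.001824, ∂d/∂y = +0.001941 (det = -1700).
|∇f| = √(-0.001824² + 0.001941²) = 0.002664 m/m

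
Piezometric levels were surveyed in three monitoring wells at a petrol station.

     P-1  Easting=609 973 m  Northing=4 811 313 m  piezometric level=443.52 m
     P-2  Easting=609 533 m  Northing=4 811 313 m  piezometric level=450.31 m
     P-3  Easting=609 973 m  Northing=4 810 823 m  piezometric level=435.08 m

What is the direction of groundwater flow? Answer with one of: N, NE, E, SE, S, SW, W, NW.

SE

∂h/∂x = (450.31 − 443.52) / (609533 − 609973) = -0.01543
∂h/∂y = (435.08 − 443.52) / (4810823 − 4811313) = +0.01722
Flow = −∇h = (+0.01543 east, -0.01722 north), which points southeast.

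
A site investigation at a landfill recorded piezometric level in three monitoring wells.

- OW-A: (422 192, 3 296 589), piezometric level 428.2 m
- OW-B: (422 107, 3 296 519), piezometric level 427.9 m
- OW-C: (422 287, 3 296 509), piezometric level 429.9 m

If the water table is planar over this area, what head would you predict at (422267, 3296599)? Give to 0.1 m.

428.9 m

With h = a·x + b·y + c and OW-A as origin, the differences give:
  (-85)·a + (-70)·b = -0.3
  95·a + (-80)·b = +1.7
Eliminate b (×(-80) and ×(-70), subtract): 13450·a = 143.00 → a = ∂h/∂x = +0.01063
Back-substitute: b = ∂h/∂y = -0.008625.
h(422267, 3296599) = 428.2 + (+0.01063)·(75) + (-0.008625)·(10) = 428.2 +0.797 -0.086 = 428.911 m.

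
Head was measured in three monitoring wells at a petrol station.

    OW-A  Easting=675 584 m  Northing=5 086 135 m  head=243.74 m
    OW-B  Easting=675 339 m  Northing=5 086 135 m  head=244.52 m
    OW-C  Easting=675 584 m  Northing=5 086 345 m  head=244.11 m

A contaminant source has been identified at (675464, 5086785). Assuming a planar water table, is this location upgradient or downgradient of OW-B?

upgradient

∂h/∂x = (244.52 − 243.74) / (675339 − 675584) = -0.003184
∂h/∂y = (244.11 − 243.74) / (5086345 − 5086135) = +0.001762
Head at (675464, 5086785) = 243.74 + (-0.003184)·(-120) + (+0.001762)·(650) = 245.27 m.
That is higher than the 244.52 m at OW-B, so the point is upgradient.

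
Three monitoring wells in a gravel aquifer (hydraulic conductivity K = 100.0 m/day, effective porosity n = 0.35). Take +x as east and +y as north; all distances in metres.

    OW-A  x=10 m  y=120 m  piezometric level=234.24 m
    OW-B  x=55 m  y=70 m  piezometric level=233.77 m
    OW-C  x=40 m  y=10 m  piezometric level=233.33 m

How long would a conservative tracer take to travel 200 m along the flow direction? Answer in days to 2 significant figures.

Taking OW-A as reference: OW-B−OW-A = (45, -50, -0.47); OW-C−OW-A = (30, -110, -0.91).
Solve a·Δx + b·Δy = Δh: det = 45·(-110) − 30·(-50) = -3450.
∂h/∂x = [(-0.47)·(-110) − (-0.91)·(-50)] / -3450 = -0.001797
∂h/∂y = [45·(-0.91) − 30·(-0.47)] / -3450 = +0.007783
|∇h| = √(-0.001797² + 0.007783²) = 0.007988
Seepage velocity v = K·i/n = 100.0 × 0.007988 / 0.35 = 2.282 m/day.
t = 200 / 2.282 = 87.64 days.

88 days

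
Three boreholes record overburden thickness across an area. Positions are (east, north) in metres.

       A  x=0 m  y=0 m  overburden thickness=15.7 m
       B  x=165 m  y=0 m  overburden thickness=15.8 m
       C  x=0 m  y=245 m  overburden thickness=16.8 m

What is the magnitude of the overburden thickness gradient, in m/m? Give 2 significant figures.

0.0045 m/m

∂d/∂x = (15.8 − 15.7) / (165 − 0) = +0.0006061
∂d/∂y = (16.8 − 15.7) / (245 − 0) = +0.004490
|∇f| = √(0.0006061² + 0.004490²) = 0.004531 m/m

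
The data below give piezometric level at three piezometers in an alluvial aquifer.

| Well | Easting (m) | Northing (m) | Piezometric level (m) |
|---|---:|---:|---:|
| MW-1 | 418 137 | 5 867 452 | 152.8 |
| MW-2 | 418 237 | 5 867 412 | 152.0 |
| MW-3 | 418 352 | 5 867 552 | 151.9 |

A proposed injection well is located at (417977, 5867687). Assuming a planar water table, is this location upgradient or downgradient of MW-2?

upgradient

Three-point gradient (reference MW-1): Δ to MW-2 = (100, -40, -0.8), Δ to MW-3 = (215, 100, -0.9).
∂h/∂x = -0.006237, ∂h/∂y = +0.004409 (det = 18600).
Head at (417977, 5867687) = 152.8 + (-0.006237)·(-160) + (+0.004409)·(235) = 154.83 m.
That is higher than the 152.0 m at MW-2, so the point is upgradient.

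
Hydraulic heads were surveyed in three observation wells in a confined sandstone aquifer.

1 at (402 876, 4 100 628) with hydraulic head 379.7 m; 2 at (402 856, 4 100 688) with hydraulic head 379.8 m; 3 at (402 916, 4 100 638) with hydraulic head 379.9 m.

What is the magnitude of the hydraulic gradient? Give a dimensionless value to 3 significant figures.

0.00523

With h = a·x + b·y + c and 1 as origin, the differences give:
  (-20)·a + 60·b = +0.1
  40·a + 10·b = +0.2
Eliminate b (×10 and ×60, subtract): -2600·a = -11.00 → a = ∂h/∂x = +0.004231
Back-substitute: b = ∂h/∂y = +0.003077.
|∇h| = √(0.004231² + 0.003077²) = 0.005232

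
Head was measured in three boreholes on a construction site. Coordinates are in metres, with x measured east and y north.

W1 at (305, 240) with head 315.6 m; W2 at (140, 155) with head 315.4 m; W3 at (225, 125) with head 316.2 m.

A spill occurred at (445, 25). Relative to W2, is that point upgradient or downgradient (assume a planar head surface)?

upgradient

With h = a·x + b·y + c and W1 as origin, the differences give:
  (-165)·a + (-85)·b = -0.2
  (-80)·a + (-115)·b = +0.6
Eliminate b (×(-115) and ×(-85), subtract): 12175·a = 74.00 → a = ∂h/∂x = +0.006078
Back-substitute: b = ∂h/∂y = -0.009446.
Head at (445, 25) = 315.6 + (+0.006078)·(140) + (-0.009446)·(-215) = 318.48 m.
That is higher than the 315.4 m at W2, so the point is upgradient.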